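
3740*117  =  437580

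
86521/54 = 1602 + 13/54 = 1602.24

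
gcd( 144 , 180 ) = 36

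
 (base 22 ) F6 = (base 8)520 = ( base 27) cc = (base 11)286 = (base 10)336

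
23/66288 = 23/66288 = 0.00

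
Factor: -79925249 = -79925249^1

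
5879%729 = 47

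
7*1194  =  8358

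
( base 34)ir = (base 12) 453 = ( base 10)639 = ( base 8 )1177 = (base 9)780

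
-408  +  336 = -72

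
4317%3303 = 1014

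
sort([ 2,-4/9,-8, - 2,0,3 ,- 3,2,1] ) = [-8,-3, - 2, - 4/9,0, 1, 2,2,3 ] 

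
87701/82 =1069 + 43/82 =1069.52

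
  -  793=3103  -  3896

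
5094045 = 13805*369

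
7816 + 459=8275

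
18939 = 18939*1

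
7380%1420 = 280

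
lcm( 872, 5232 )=5232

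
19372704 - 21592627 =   -  2219923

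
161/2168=161/2168 = 0.07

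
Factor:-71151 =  - 3^1*37^1*641^1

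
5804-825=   4979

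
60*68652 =4119120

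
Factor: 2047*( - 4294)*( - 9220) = 2^3*5^1*19^1*23^1*89^1*  113^1*461^1 = 81042121960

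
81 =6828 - 6747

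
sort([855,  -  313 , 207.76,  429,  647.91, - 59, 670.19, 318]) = [ - 313, - 59, 207.76,  318, 429,647.91, 670.19,855]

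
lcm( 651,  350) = 32550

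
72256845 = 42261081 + 29995764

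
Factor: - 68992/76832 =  - 44/49 = - 2^2 * 7^(- 2) * 11^1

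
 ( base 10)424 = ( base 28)F4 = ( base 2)110101000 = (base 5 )3144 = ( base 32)d8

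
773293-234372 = 538921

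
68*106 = 7208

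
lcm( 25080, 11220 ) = 426360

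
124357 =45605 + 78752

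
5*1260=6300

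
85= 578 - 493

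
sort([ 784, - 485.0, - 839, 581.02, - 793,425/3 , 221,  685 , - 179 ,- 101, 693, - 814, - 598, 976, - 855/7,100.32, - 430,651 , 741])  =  [ - 839, - 814, - 793, - 598 , - 485.0,-430, - 179,-855/7, - 101,100.32, 425/3,221,581.02, 651, 685,693,741,784,  976]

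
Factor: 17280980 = 2^2*5^1 * 864049^1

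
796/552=199/138 = 1.44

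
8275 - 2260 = 6015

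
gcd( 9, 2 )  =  1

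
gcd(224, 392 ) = 56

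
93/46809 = 31/15603 = 0.00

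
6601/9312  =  6601/9312 = 0.71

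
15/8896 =15/8896=0.00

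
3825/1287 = 425/143 = 2.97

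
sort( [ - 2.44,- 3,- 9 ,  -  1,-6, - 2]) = [-9, - 6 , - 3, - 2.44, - 2, - 1]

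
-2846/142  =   - 21 + 68/71 = -20.04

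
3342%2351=991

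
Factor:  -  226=  -  2^1*113^1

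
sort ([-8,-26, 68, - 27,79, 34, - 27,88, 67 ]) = [ - 27,-27, - 26, - 8,34, 67,68, 79,88] 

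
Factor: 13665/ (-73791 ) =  - 3^ ( -3) * 5^1 = - 5/27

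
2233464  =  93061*24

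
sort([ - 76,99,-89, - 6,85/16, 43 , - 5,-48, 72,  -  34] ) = [  -  89, - 76,-48 , - 34, - 6, - 5,85/16, 43, 72, 99 ]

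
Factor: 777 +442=23^1*53^1 = 1219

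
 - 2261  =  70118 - 72379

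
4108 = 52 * 79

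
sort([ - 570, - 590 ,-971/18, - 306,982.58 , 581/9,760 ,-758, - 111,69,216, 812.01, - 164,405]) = [- 758,-590, - 570, - 306, - 164, - 111 , - 971/18, 581/9,69, 216 , 405,760,812.01,982.58 ] 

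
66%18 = 12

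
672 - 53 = 619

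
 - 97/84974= -1 + 84877/84974 = - 0.00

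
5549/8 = 693 + 5/8= 693.62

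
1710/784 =2 + 71/392 =2.18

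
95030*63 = 5986890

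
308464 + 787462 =1095926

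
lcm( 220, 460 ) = 5060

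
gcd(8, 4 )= 4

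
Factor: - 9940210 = -2^1*5^1*7^1*211^1*673^1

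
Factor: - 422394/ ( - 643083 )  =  2^1*89^1*271^( - 1 ) = 178/271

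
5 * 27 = 135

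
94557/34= 94557/34 = 2781.09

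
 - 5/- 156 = 5/156 = 0.03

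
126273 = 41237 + 85036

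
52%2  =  0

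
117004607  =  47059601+69945006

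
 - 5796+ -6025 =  - 11821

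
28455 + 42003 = 70458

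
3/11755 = 3/11755 = 0.00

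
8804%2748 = 560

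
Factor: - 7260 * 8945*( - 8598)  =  558360138600 = 2^3 * 3^2 * 5^2 * 11^2*1433^1*1789^1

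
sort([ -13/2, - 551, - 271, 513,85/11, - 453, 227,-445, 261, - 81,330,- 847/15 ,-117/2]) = [ -551,  -  453, - 445, - 271 ,-81,  -  117/2,-847/15, - 13/2,85/11,227, 261, 330, 513]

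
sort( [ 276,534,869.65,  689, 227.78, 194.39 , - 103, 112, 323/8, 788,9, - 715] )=[ - 715, -103, 9, 323/8,112, 194.39, 227.78,276,534 , 689, 788,869.65]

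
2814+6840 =9654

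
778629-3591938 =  - 2813309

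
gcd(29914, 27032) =2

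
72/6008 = 9/751=0.01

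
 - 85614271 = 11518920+-97133191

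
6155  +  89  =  6244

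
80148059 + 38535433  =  118683492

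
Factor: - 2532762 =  - 2^1 *3^3*17^1 * 31^1*89^1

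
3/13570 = 3/13570 = 0.00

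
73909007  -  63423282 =10485725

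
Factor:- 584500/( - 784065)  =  2^2*3^ ( - 1 )*5^2*7^1*313^(-1 )=700/939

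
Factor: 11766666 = 2^1*3^1*37^1*53003^1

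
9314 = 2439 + 6875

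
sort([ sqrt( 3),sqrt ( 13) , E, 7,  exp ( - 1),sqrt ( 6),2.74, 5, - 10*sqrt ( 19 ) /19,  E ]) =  [ - 10*sqrt( 19 )/19,exp( - 1),  sqrt(3), sqrt( 6),  E , E , 2.74,sqrt( 13),5,7]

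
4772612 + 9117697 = 13890309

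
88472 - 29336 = 59136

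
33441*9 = 300969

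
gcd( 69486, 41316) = 1878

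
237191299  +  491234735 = 728426034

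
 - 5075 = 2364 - 7439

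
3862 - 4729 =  - 867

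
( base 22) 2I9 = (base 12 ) 965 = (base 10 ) 1373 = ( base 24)295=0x55d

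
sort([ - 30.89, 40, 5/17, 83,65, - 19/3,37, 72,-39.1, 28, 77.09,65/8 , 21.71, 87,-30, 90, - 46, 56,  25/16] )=[ - 46, - 39.1,-30.89,-30, - 19/3,  5/17, 25/16, 65/8, 21.71, 28,37,40, 56,  65,72,77.09, 83,  87 , 90]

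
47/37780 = 47/37780 = 0.00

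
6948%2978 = 992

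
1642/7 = 1642/7 = 234.57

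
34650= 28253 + 6397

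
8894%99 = 83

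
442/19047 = 442/19047= 0.02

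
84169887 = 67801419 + 16368468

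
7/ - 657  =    -  1 + 650/657 = -0.01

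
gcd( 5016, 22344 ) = 456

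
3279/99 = 33 + 4/33 = 33.12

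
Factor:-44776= -2^3*29^1*193^1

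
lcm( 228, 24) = 456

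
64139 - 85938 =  - 21799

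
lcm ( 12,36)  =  36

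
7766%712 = 646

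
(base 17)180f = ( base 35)5VU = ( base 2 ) 1110001001000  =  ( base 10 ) 7240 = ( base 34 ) 68W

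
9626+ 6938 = 16564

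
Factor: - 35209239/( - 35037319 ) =3^1*13^1  *  271^( - 1 )*911^1*991^1*129289^( - 1)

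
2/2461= 2/2461 = 0.00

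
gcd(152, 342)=38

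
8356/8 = 2089/2 = 1044.50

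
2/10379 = 2/10379 = 0.00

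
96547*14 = 1351658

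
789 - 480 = 309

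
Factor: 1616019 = 3^1* 313^1*1721^1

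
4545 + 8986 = 13531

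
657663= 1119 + 656544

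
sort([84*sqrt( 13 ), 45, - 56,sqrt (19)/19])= [ - 56,sqrt(19) /19,45,84*sqrt( 13)] 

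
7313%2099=1016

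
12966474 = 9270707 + 3695767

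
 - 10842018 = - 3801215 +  - 7040803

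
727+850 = 1577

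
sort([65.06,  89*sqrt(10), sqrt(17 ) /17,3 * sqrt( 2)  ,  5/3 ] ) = [ sqrt(17)/17,  5/3,3*sqrt( 2),  65.06,89*sqrt( 10)]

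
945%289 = 78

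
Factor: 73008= 2^4*3^3*13^2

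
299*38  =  11362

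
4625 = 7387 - 2762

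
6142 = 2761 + 3381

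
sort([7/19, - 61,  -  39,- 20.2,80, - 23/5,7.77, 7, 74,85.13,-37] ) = [ - 61, - 39, - 37, - 20.2 , - 23/5,7/19,7,7.77, 74, 80,85.13 ]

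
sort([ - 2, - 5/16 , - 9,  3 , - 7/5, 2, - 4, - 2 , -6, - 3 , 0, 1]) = [ - 9, - 6, - 4, -3, - 2, - 2 , - 7/5, - 5/16, 0, 1, 2,  3]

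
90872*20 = 1817440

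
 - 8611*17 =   -  146387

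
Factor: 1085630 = 2^1*5^1*7^1* 13^1*1193^1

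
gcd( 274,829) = 1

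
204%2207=204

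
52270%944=350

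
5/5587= 5/5587 =0.00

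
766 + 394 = 1160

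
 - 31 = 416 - 447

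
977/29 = 33 + 20/29 = 33.69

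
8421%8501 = 8421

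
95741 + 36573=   132314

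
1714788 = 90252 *19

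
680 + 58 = 738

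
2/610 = 1/305 = 0.00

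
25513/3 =8504 +1/3 = 8504.33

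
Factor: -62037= - 3^2*61^1*113^1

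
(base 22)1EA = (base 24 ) 19A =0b1100100010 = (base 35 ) mw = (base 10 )802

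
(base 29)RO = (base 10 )807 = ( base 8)1447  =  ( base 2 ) 1100100111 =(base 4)30213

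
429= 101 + 328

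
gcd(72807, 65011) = 1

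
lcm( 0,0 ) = 0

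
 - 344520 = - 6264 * 55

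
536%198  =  140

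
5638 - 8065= -2427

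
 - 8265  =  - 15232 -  - 6967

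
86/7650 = 43/3825 = 0.01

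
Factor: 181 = 181^1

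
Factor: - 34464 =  - 2^5 * 3^1*359^1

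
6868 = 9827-2959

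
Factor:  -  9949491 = -3^2*103^1 * 10733^1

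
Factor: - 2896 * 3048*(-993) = 2^7*3^2*127^1*181^1* 331^1 = 8765218944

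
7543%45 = 28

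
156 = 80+76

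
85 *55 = 4675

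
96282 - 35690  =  60592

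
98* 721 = 70658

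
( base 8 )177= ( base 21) 61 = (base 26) 4N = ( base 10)127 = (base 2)1111111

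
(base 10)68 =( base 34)20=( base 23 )2M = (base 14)4C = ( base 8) 104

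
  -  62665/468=  -  62665/468 = -133.90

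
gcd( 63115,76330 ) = 5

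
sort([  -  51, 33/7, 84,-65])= [ - 65,-51, 33/7,84] 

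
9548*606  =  5786088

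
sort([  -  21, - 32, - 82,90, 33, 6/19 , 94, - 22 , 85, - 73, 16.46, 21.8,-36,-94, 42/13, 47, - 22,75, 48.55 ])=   [ - 94, - 82, - 73, - 36, - 32, - 22, - 22, - 21,6/19,42/13, 16.46, 21.8, 33,  47,48.55, 75,85, 90,  94 ] 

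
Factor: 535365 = 3^2*5^1*11897^1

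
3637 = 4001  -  364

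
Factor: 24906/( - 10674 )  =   - 3^(-1)* 7^1= - 7/3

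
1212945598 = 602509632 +610435966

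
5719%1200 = 919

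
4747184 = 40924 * 116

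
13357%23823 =13357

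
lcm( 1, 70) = 70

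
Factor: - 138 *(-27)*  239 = 890514 = 2^1 * 3^4 * 23^1*239^1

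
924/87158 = 462/43579  =  0.01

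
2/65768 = 1/32884= 0.00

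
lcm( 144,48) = 144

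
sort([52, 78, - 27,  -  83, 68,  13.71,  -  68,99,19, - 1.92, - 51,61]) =[  -  83, - 68, - 51, - 27, - 1.92, 13.71, 19, 52,61,68,78,99 ] 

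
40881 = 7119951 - 7079070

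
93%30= 3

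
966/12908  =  69/922 = 0.07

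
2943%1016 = 911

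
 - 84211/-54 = 84211/54 = 1559.46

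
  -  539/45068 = -1+ 44529/45068= -0.01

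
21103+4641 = 25744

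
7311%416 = 239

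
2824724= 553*5108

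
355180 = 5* 71036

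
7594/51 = 7594/51=148.90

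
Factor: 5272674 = 2^1*3^1*11^1*79889^1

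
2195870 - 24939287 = -22743417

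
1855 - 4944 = -3089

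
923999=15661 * 59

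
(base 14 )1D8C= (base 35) 4eq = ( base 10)5416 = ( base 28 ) 6pc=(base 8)12450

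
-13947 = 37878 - 51825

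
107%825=107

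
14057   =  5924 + 8133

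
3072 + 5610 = 8682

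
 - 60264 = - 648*93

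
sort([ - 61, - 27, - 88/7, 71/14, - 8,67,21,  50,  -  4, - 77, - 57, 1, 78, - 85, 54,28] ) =[  -  85,- 77, - 61, - 57,-27, - 88/7, - 8, - 4,  1, 71/14, 21,  28, 50, 54,67,78]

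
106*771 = 81726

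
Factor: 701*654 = 458454  =  2^1*3^1 * 109^1*701^1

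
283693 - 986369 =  - 702676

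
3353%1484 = 385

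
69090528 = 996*69368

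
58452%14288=1300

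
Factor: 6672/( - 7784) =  - 6/7 = - 2^1 * 3^1*7^( - 1)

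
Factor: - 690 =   -  2^1*3^1*5^1 * 23^1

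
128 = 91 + 37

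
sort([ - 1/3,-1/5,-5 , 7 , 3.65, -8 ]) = [ - 8,-5 ,- 1/3, -1/5,  3.65,7]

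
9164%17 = 1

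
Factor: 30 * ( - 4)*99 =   -  11880 = - 2^3*3^3 * 5^1*11^1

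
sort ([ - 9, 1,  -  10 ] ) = [-10, - 9,1 ]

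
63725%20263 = 2936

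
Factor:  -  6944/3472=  - 2^1 = - 2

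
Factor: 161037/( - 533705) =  - 3^2*5^( - 1 ) * 29^1*173^( - 1)  =  - 261/865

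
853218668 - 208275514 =644943154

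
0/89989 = 0=0.00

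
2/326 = 1/163 = 0.01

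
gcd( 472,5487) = 59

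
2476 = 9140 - 6664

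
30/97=30/97 = 0.31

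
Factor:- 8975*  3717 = -3^2 * 5^2*7^1*59^1 *359^1 =-  33360075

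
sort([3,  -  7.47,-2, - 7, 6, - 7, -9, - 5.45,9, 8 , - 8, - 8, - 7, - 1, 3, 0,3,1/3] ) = [-9, - 8, - 8,  -  7.47, - 7, - 7 , - 7,-5.45, -2,  -  1 , 0  ,  1/3, 3, 3, 3, 6, 8, 9] 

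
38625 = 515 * 75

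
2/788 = 1/394 = 0.00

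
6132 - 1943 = 4189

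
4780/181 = 26+ 74/181 = 26.41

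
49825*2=99650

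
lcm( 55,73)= 4015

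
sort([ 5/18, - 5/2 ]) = [ - 5/2, 5/18]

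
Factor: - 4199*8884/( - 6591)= 2^2*  3^( - 1 ) * 13^(-2)*17^1*19^1*2221^1 = 2869532/507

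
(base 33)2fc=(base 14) D9B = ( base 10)2685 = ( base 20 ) 6e5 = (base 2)101001111101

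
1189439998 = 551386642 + 638053356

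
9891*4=39564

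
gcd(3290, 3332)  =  14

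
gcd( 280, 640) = 40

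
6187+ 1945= 8132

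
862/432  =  431/216 = 2.00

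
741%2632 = 741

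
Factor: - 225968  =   - 2^4* 29^1*487^1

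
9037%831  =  727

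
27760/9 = 3084 + 4/9 = 3084.44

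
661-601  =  60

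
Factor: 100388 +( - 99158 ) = 2^1 * 3^1*5^1 *41^1 = 1230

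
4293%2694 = 1599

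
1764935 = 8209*215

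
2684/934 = 1342/467 = 2.87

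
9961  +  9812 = 19773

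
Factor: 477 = 3^2*53^1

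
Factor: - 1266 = - 2^1 * 3^1*211^1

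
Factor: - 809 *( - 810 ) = 2^1 * 3^4*5^1*809^1 = 655290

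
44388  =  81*548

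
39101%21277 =17824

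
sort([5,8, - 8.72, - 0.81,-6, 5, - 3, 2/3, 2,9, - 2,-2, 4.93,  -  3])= [ - 8.72, - 6,- 3, - 3,-2, - 2,  -  0.81,2/3,2,4.93, 5, 5, 8,9]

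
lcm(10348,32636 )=424268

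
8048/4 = 2012 =2012.00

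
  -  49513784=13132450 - 62646234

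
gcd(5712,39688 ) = 8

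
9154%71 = 66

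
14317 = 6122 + 8195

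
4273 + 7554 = 11827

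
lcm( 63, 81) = 567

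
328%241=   87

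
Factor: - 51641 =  -113^1*457^1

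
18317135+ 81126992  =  99444127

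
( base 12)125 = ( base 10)173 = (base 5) 1143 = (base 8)255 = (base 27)6b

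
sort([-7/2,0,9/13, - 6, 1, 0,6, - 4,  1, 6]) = [- 6, - 4, - 7/2, 0,0, 9/13, 1, 1,  6, 6] 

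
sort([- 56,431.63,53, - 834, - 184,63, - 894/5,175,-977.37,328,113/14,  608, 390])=[ - 977.37,  -  834, - 184, - 894/5,-56,113/14,53, 63,175, 328,390,431.63,608] 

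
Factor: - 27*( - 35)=945  =  3^3* 5^1*7^1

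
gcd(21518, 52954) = 58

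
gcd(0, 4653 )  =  4653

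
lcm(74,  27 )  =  1998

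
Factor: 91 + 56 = 147 = 3^1 * 7^2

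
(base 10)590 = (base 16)24E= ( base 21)172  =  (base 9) 725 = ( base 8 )1116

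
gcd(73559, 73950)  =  17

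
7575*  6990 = 52949250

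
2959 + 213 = 3172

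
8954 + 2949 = 11903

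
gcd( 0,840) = 840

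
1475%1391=84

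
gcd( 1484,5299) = 7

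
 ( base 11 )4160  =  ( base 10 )5511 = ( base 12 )3233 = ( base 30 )63L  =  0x1587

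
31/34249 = 31/34249 = 0.00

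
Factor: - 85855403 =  - 2503^1*34301^1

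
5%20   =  5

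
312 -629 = -317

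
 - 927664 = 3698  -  931362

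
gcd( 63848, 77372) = 92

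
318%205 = 113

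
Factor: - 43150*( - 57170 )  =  2466885500=2^2 * 5^3* 863^1*5717^1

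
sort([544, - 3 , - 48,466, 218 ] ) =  [-48, - 3,218, 466,544 ] 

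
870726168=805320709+65405459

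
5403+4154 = 9557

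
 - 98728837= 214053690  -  312782527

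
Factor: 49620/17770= 2^1* 3^1 * 827^1*1777^(-1) = 4962/1777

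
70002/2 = 35001 = 35001.00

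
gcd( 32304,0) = 32304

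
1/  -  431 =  - 1/431 = - 0.00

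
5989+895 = 6884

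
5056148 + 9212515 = 14268663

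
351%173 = 5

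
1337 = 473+864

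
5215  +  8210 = 13425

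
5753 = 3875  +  1878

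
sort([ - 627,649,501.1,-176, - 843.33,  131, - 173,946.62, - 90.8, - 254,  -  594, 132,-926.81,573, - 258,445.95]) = [ - 926.81, - 843.33,-627, - 594, - 258, - 254 , - 176, - 173 , - 90.8,  131, 132, 445.95,501.1,573,649,946.62 ] 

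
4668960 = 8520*548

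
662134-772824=  -  110690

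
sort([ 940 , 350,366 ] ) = [350,  366,940 ] 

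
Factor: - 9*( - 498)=2^1*3^3*83^1 = 4482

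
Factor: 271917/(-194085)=-3^4*5^ (  -  1)*19^( - 1)*227^(-1 )*373^1 = - 30213/21565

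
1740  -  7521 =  - 5781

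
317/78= 4  +  5/78 = 4.06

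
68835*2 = 137670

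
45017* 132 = 5942244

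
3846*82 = 315372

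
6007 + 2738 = 8745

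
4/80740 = 1/20185 = 0.00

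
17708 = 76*233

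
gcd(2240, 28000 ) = 1120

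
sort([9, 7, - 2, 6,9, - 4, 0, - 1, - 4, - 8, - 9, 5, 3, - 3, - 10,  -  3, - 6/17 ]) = [ - 10,-9, - 8, - 4, - 4, - 3 , - 3, - 2,  -  1, - 6/17,0, 3, 5,6, 7,9, 9]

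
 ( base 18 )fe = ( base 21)db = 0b100011100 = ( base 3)101112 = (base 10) 284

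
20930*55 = 1151150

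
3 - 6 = - 3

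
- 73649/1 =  - 73649 = - 73649.00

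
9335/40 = 1867/8 = 233.38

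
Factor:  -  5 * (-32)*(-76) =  - 2^7*5^1*19^1 =- 12160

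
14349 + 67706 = 82055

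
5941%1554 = 1279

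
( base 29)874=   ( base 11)5235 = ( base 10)6935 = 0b1101100010111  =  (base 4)1230113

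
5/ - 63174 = -5/63174=- 0.00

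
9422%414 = 314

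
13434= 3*4478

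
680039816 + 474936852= 1154976668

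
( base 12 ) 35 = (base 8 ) 51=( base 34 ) 17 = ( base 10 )41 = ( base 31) 1a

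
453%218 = 17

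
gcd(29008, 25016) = 8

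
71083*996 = 70798668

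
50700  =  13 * 3900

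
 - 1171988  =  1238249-2410237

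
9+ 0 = 9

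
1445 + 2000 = 3445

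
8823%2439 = 1506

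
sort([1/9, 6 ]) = [1/9, 6] 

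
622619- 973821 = -351202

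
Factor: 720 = 2^4  *3^2*5^1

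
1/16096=1/16096 = 0.00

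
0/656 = 0  =  0.00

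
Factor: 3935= 5^1*787^1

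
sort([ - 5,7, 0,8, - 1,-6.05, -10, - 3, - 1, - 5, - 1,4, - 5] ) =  [ - 10, - 6.05, - 5, - 5,-5, - 3, - 1 , - 1, - 1,0,4 , 7, 8 ] 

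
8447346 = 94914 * 89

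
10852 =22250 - 11398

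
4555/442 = 10 + 135/442 = 10.31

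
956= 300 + 656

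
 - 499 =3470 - 3969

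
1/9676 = 1/9676  =  0.00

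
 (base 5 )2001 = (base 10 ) 251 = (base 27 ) 98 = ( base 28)8R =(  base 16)fb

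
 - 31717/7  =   - 4531 = -4531.00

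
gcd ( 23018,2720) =34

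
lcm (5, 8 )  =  40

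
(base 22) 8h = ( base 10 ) 193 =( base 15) CD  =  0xc1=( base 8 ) 301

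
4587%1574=1439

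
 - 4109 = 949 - 5058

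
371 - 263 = 108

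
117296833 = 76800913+40495920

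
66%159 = 66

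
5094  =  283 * 18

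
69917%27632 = 14653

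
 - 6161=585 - 6746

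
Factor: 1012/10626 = 2^1*3^(-1) *7^(-1) = 2/21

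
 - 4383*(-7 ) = 30681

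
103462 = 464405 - 360943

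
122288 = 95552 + 26736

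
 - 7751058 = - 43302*179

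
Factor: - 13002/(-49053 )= 2^1  *  11^1*83^( - 1)  =  22/83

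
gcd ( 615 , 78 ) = 3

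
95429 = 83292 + 12137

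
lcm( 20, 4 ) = 20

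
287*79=22673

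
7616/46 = 3808/23 = 165.57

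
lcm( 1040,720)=9360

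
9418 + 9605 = 19023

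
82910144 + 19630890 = 102541034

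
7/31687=7/31687 = 0.00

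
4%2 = 0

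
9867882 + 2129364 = 11997246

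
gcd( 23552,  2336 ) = 32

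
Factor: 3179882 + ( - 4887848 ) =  - 1707966= - 2^1*3^4*13^1*811^1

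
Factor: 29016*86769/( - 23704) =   -  3^4*13^1 * 31^2*311^1 * 2963^ ( - 1 )=- 314711163/2963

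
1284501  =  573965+710536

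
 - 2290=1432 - 3722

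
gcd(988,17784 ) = 988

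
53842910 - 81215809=-27372899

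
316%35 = 1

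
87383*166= 14505578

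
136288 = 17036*8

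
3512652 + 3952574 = 7465226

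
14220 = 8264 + 5956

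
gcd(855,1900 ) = 95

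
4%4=0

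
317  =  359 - 42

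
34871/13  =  2682 + 5/13 = 2682.38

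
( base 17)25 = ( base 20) 1J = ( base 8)47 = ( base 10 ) 39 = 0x27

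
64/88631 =64/88631 =0.00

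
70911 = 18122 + 52789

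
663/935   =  39/55= 0.71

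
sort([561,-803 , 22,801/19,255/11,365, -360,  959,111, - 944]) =[ - 944 , - 803, - 360,22,255/11,801/19,111, 365,561,959 ]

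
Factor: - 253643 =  - 13^1*109^1*179^1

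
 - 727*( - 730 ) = 530710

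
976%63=31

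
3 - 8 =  - 5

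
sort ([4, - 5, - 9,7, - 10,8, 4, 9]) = [ - 10,-9, - 5,4, 4, 7,  8, 9] 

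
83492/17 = 4911 + 5/17 = 4911.29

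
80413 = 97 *829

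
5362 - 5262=100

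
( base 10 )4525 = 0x11AD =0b1000110101101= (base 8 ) 10655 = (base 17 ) fb3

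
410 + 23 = 433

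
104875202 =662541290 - 557666088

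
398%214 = 184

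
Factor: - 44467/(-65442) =2^( - 1 )*3^( - 1 )*13^( - 1)*53^1  =  53/78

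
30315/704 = 43+43/704 = 43.06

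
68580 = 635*108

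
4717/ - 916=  - 6 + 779/916  =  -5.15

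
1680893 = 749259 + 931634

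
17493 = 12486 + 5007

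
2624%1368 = 1256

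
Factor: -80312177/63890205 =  - 3^( - 1)*5^( - 1)*11^2*23^ (-1)*185189^( - 1 )*663737^1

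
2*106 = 212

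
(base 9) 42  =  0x26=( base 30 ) 18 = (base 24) 1e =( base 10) 38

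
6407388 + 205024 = 6612412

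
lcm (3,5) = 15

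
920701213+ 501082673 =1421783886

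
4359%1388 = 195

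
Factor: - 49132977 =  - 3^1*16377659^1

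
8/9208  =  1/1151 = 0.00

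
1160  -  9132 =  - 7972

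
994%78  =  58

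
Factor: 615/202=2^ ( - 1 )*3^1*5^1 * 41^1*101^( - 1 )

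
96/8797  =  96/8797 = 0.01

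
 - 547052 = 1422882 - 1969934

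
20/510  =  2/51 = 0.04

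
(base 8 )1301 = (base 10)705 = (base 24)159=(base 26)113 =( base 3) 222010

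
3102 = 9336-6234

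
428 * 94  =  40232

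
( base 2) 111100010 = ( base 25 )j7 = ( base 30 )g2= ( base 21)11k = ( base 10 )482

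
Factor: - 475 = -5^2*19^1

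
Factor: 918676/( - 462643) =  - 2^2*11^1*20879^1*462643^( - 1)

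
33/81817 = 33/81817 = 0.00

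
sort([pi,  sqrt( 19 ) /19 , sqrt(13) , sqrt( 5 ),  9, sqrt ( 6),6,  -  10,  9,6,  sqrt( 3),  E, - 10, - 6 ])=[  -  10, - 10,-6,sqrt( 19 ) /19,  sqrt(3),  sqrt( 5),sqrt(6), E,pi,  sqrt( 13 ),  6,  6,9,9 ] 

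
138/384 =23/64 = 0.36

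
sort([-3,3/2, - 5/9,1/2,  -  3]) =[-3, - 3, - 5/9,1/2, 3/2] 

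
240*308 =73920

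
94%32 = 30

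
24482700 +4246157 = 28728857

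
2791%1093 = 605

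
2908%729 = 721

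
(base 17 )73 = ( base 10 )122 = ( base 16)7a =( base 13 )95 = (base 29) 46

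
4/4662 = 2/2331 = 0.00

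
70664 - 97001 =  - 26337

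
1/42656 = 1/42656 = 0.00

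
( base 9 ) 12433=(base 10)8373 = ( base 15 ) 2733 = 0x20b5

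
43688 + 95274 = 138962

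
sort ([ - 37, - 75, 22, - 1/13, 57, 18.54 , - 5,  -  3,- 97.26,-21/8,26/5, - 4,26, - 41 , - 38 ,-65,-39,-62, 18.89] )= [ - 97.26, - 75,-65 , - 62,-41,  -  39,-38, - 37, - 5, - 4,- 3,  -  21/8,- 1/13, 26/5,  18.54,  18.89 , 22, 26, 57 ] 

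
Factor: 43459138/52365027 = 2^1*3^( - 1)*11^( -1 )*13^ ( - 1 )*37^( - 1 )*3299^(-1 )*21729569^1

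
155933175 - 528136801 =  - 372203626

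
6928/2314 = 2 + 1150/1157=2.99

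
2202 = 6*367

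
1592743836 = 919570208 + 673173628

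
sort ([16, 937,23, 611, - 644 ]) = [ - 644, 16,23 , 611, 937]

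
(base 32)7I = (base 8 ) 362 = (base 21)BB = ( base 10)242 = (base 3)22222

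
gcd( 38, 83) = 1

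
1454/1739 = 1454/1739 =0.84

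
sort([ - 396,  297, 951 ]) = [  -  396,  297, 951]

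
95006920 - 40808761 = 54198159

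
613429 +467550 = 1080979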